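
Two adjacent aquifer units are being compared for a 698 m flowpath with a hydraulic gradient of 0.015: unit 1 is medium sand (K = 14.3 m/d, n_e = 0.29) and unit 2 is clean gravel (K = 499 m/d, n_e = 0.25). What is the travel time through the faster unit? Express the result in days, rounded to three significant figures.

Unit 1 (medium sand): v = 14.3×0.015/0.29 = 0.7397 m/d, t = 698/0.7397 = 943.7 d
Unit 2 (clean gravel): v = 499×0.015/0.25 = 29.94 m/d, t = 698/29.94 = 23.31 d
Faster unit: t = 23.3 d

23.3 days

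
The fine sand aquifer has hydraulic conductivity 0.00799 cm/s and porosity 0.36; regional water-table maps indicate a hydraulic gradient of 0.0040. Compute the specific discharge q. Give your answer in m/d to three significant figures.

K = 0.00799 cm/s × 864 = 6.903 m/d
Specific discharge q = 6.903 × 0.0040 = 0.02761 m/d

0.0276 m/d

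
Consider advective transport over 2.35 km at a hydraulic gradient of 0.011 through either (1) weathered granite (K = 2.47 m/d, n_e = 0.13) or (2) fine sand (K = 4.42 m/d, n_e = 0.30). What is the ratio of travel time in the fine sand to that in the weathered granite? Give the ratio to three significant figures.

1.29

Unit 1 (weathered granite): v = 2.47×0.011/0.13 = 0.2090 m/d, t = 2350/0.2090 = 11240 d
Unit 2 (fine sand): v = 4.42×0.011/0.30 = 0.1621 m/d, t = 2350/0.1621 = 14500 d
t(fine sand) / t(weathered granite) = 14500/11240 = 1.29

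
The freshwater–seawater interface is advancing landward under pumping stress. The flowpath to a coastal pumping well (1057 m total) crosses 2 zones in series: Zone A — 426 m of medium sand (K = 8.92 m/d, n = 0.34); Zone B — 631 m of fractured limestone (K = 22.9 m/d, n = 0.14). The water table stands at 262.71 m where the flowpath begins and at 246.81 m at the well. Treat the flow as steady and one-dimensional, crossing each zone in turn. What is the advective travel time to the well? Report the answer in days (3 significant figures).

Total head drop ΔH = 262.71 − 246.81 = 15.90 m
Continuity: the same q passes through each zone, so ΔH = q·Σ(L_j/K_j) — the zones act as resistances in series.
Σ(L/K) = 426/8.92 + 631/22.9 = 47.76 + 27.55 = 75.31 d
q = ΔH / Σ(L/K) = 15.90 / 75.31 = 0.2111 m/d (same in every zone)
Zone A: v = q/n = 0.2111/0.34 = 0.6209 m/d → t_A = 426/0.6209 = 686.1 d
Zone B: v = q/n = 0.2111/0.14 = 1.508 m/d → t_B = 631/1.508 = 418.4 d
Total t = 686.1 + 418.4 = 1104 d

1100 days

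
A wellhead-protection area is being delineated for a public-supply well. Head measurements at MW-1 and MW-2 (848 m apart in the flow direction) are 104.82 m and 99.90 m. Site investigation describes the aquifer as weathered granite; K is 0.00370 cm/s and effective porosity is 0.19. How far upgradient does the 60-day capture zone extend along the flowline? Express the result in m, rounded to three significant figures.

5.86 m

Hydraulic gradient i = (104.82 − 99.90) / 848 = 4.92 / 848 = 0.005802
K = 0.00370 cm/s × 864 = 3.197 m/d
Darcy flux q = K·i = 3.197 × 0.005802 = 0.01855 m/d
v_s = q/n_e = 0.01855/0.19 = 0.09762 m/d
L = v × T = 0.09762 × 60 = 5.857 m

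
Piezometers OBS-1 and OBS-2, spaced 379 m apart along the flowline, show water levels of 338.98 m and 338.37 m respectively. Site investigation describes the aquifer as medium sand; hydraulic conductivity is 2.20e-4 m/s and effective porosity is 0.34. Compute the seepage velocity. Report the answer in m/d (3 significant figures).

0.0900 m/d

Hydraulic gradient i = (338.98 − 338.37) / 379 = 0.61 / 379 = 0.001609
K = 2.20e-4 m/s × 86400 s/d = 19.01 m/d
Darcy flux q = K·i = 19.01 × 0.001609 = 0.03059 m/d
Seepage velocity v = q / n = 0.03059 / 0.34 = 0.08998 m/d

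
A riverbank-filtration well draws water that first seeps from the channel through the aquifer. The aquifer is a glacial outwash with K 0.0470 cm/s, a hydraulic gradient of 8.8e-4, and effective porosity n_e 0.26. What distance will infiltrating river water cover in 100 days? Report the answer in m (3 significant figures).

K = 0.0470 cm/s × 864 = 40.61 m/d
Specific discharge q = 40.61 × 8.8e-4 = 0.03574 m/d
v = Ki/n = 40.61·8.8e-4/0.26 = 0.1374 m/d
L = v × T = 0.1374 × 100 = 13.74 m

13.7 m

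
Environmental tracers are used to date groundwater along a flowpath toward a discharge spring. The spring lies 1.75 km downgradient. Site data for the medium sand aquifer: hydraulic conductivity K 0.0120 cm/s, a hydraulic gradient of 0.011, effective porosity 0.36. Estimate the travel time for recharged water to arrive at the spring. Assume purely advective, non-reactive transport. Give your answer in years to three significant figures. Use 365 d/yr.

15.1 years

K = 0.0120 cm/s × 864 = 10.37 m/d
Specific discharge q = 10.37 × 0.011 = 0.1140 m/d
Average linear velocity = 0.1140 / 0.36 = 0.3168 m/d
L = 1.75 km = 1750 m
t = L / v = 1750 / 0.3168 = 5524 d
   = 5524 / 365 = 15.1 yr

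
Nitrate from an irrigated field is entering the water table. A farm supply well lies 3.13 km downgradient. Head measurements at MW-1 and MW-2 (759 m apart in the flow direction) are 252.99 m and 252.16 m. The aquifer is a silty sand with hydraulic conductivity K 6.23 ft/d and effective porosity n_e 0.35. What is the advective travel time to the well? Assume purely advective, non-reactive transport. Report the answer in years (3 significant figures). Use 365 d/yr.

1450 years

Hydraulic gradient i = (252.99 − 252.16) / 759 = 0.83 / 759 = 0.001094
K = 6.23 ft/d × 0.3048 = 1.899 m/d
q = Ki = 1.899 × 0.001094 = 0.002077 m/d
Average linear velocity = 0.002077 / 0.35 = 0.005933 m/d
L = 3.13 km = 3130 m
t = L / v = 3130 / 0.005933 = 527600 d
   = 527600 / 365 = 1450 yr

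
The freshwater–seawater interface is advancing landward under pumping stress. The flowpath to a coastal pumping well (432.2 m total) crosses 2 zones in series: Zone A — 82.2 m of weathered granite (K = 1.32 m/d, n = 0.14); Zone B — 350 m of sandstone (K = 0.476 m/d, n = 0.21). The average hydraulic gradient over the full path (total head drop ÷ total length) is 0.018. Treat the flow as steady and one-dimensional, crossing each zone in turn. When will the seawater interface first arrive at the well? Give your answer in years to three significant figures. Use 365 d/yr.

For zones in series the flux q is common to all zones; the equivalent conductivity is the harmonic (thickness-weighted) mean, K_eq = L_total / Σ(L_j/K_j).
Σ(L/K) = 82.2/1.32 + 350/0.476 = 62.27 + 735.3 = 797.6 d
K_eq = L_total / Σ(L/K) = 432.2 / 797.6 = 0.5419 m/d
q = K_eq · i = 0.5419 × 0.018 = 0.009754 m/d (same in every zone)
Zone A: v = q/n = 0.009754/0.14 = 0.06967 m/d → t_A = 82.2/0.06967 = 1180 d
Zone B: v = q/n = 0.009754/0.21 = 0.04645 m/d → t_B = 350/0.04645 = 7535 d
Total t = 1180 + 7535 = 8715 d
   = 8715 / 365 = 23.9 yr

23.9 years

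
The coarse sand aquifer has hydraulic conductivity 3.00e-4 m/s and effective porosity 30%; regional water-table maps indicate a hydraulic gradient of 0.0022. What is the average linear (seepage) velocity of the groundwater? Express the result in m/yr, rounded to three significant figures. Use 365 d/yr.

69.4 m/yr

K = 3.00e-4 m/s × 86400 s/d = 25.92 m/d
Specific discharge q = 25.92 × 0.0022 = 0.05702 m/d
Average linear velocity = 0.05702 / 0.30 = 0.1901 m/d
   = 0.1901 × 365 = 69.4 m/yr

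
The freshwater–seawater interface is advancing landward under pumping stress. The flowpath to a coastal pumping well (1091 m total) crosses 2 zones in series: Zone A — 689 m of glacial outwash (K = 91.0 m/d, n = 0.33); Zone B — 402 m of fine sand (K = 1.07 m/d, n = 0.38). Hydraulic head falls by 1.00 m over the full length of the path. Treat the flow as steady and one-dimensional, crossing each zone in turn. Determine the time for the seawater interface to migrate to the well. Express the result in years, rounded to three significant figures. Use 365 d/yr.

399 years

Steady 1-D flow in series ⇒ the Darcy flux q is identical in every zone and the zone head losses add (resistances L/K in series).
Σ(L/K) = 689/91.0 + 402/1.07 = 7.571 + 375.7 = 383.3 d
q = ΔH / Σ(L/K) = 1.00 / 383.3 = 0.002609 m/d (same in every zone)
Zone A: v = q/n = 0.002609/0.33 = 0.007906 m/d → t_A = 689/0.007906 = 87140 d
Zone B: v = q/n = 0.002609/0.38 = 0.006866 m/d → t_B = 402/0.006866 = 58550 d
Total t = 87140 + 58550 = 145700 d
   = 145700 / 365 = 399 yr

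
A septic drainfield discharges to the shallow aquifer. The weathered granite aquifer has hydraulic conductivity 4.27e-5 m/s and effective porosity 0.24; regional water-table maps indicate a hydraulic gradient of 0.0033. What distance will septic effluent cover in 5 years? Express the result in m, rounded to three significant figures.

K = 4.27e-5 m/s × 86400 s/d = 3.689 m/d
Specific discharge q = 3.689 × 0.0033 = 0.01217 m/d
v = Ki/n = 3.689·0.0033/0.24 = 0.05073 m/d
T = 5 yr × 365 = 1825 d
L = v × T = 0.05073 × 1825 = 92.58 m

92.6 m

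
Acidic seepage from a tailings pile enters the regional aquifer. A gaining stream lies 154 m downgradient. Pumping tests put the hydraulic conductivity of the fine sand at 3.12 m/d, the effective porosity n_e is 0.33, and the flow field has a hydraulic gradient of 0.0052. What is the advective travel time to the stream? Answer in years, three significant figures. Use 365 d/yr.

8.58 years

Specific discharge q = 3.12 × 0.0052 = 0.01622 m/d
Seepage velocity v = q / n = 0.01622 / 0.33 = 0.04916 m/d
t = L / v = 154 / 0.04916 = 3132 d
   = 3132 / 365 = 8.58 yr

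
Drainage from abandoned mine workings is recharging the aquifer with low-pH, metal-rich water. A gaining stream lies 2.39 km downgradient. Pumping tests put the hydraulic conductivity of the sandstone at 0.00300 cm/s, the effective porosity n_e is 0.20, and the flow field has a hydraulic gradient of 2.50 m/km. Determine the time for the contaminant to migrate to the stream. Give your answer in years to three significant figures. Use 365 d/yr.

K = 0.00300 cm/s × 864 = 2.592 m/d
Specific discharge q = 2.592 × 0.0025 = 0.006480 m/d
Seepage velocity v = q / n = 0.006480 / 0.20 = 0.03240 m/d
L = 2.39 km = 2390 m
t = L / v = 2390 / 0.03240 = 73770 d
   = 73770 / 365 = 202 yr

202 years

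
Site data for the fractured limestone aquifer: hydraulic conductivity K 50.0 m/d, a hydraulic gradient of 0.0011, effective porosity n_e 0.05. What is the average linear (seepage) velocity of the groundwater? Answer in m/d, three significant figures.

q = Ki = 50.0 × 0.0011 = 0.05500 m/d
v = Ki/n = 50.0·0.0011/0.05 = 1.100 m/d

1.10 m/d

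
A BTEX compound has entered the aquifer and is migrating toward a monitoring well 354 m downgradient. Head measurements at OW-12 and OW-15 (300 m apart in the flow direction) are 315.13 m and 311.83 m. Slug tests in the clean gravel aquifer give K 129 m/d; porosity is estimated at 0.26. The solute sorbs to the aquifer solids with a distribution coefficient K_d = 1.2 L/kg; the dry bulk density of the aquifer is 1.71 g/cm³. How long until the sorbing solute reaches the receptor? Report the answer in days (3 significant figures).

Hydraulic gradient i = (315.13 − 311.83) / 300 = 3.30 / 300 = 0.01100
q = Ki = 129 × 0.01100 = 1.419 m/d
Seepage velocity v = q / n = 1.419 / 0.26 = 5.458 m/d
Retardation R = 1 + ρ_b·K_d/n = 1 + 1.71×1.2/0.26 = 8.892
Contaminant velocity v_c = v/R = 5.458/8.892 = 0.6138 m/d
t = L/v_c = 354/0.6138 = 576.8 d

577 days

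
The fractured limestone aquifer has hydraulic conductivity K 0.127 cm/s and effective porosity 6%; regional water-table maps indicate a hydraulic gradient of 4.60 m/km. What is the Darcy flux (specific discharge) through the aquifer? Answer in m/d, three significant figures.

0.505 m/d

K = 0.127 cm/s × 864 = 109.7 m/d
Specific discharge q = 109.7 × 0.0046 = 0.5047 m/d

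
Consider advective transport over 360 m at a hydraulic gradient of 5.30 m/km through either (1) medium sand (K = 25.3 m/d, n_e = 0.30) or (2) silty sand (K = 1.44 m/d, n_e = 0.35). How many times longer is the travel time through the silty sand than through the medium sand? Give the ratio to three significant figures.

Unit 1 (medium sand): v = 25.3×0.0053/0.30 = 0.4470 m/d, t = 360/0.4470 = 805.4 d
Unit 2 (silty sand): v = 1.44×0.0053/0.35 = 0.02181 m/d, t = 360/0.02181 = 16510 d
t(silty sand) / t(medium sand) = 16510/805.4 = 20.5

20.5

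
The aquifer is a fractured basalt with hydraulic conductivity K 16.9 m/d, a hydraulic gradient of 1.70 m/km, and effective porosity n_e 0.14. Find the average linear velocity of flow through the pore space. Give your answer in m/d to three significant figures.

0.205 m/d

Specific discharge q = 16.9 × 0.0017 = 0.02873 m/d
Seepage velocity v = q / n = 0.02873 / 0.14 = 0.2052 m/d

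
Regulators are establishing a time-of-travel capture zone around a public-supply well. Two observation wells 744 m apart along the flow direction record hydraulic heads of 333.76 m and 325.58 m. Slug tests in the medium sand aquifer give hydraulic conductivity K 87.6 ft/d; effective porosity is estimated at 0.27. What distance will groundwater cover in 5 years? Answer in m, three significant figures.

Hydraulic gradient i = (333.76 − 325.58) / 744 = 8.18 / 744 = 0.01099
K = 87.6 ft/d × 0.3048 = 26.70 m/d
Specific discharge q = 26.70 × 0.01099 = 0.2936 m/d
Seepage velocity v = q / n = 0.2936 / 0.27 = 1.087 m/d
T = 5 yr × 365 = 1825 d
L = v × T = 1.087 × 1825 = 1984 m

1980 m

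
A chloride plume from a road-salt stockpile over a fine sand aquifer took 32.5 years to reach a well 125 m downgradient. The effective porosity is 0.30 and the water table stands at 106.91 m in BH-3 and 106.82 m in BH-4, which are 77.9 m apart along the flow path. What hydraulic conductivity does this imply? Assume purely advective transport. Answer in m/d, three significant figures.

Hydraulic gradient i = (106.91 − 106.82) / 77.9 = 0.09 / 77.9 = 0.001155
t = 32.5 years = 11860 d
v = L / t = 125 / 11860 = 0.01054 m/d
K = v · n / i = 0.01054 × 0.30 / 0.001155 = 2.74 m/d

2.74 m/d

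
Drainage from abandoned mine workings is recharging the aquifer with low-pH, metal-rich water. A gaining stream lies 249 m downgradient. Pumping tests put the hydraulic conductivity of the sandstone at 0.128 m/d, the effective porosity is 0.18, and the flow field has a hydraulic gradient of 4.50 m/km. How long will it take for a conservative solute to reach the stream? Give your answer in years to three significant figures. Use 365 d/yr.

Specific discharge q = 0.128 × 0.0045 = 5.760e-4 m/d
Average linear velocity = 5.760e-4 / 0.18 = 0.003200 m/d
t = L / v = 249 / 0.003200 = 77810 d
   = 77810 / 365 = 213 yr

213 years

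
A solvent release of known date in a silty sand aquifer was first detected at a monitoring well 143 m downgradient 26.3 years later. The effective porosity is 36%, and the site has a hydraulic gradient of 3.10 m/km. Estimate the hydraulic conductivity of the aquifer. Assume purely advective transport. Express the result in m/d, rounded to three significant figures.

t = 26.3 years = 9600 d
v = L / t = 143 / 9600 = 0.01490 m/d
K = v · n / i = 0.01490 × 0.36 / 0.0031 = 1.73 m/d

1.73 m/d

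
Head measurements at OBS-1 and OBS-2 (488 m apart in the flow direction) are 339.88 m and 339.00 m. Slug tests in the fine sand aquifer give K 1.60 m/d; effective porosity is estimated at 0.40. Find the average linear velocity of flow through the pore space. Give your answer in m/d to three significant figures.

Hydraulic gradient i = (339.88 − 339.00) / 488 = 0.88 / 488 = 0.001803
q = Ki = 1.60 × 0.001803 = 0.002885 m/d
v = Ki/n = 1.60·0.001803/0.40 = 0.007213 m/d

0.00721 m/d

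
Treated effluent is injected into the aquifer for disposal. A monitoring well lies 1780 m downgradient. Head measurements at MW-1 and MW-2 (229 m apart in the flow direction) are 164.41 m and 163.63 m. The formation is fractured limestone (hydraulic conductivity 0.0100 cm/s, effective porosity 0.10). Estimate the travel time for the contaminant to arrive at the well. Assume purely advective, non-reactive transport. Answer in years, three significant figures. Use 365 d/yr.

Hydraulic gradient i = (164.41 − 163.63) / 229 = 0.78 / 229 = 0.003406
K = 0.0100 cm/s × 864 = 8.640 m/d
Darcy flux q = K·i = 8.640 × 0.003406 = 0.02943 m/d
v = Ki/n = 8.640·0.003406/0.10 = 0.2943 m/d
t = L / v = 1780 / 0.2943 = 6048 d
   = 6048 / 365 = 16.6 yr

16.6 years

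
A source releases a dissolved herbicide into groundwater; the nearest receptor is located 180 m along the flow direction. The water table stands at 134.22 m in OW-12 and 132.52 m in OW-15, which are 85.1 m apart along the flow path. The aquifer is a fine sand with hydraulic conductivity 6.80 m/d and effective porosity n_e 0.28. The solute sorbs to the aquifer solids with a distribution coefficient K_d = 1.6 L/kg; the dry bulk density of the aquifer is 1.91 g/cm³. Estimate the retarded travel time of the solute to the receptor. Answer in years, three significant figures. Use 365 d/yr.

12.1 years

Hydraulic gradient i = (134.22 − 132.52) / 85.1 = 1.70 / 85.1 = 0.01998
Darcy flux q = K·i = 6.80 × 0.01998 = 0.1358 m/d
v = Ki/n = 6.80·0.01998/0.28 = 0.4851 m/d
Retardation R = 1 + ρ_b·K_d/n = 1 + 1.91×1.6/0.28 = 11.91
Contaminant velocity v_c = v/R = 0.4851/11.91 = 0.04072 m/d
t = L/v_c = 180/0.04072 = 4420 d
   = 4420/365 = 12.1 yr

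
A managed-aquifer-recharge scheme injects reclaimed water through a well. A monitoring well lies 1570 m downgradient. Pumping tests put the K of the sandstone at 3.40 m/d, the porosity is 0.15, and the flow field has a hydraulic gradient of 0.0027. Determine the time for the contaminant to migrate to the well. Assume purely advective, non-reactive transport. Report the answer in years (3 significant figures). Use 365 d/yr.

Specific discharge q = 3.40 × 0.0027 = 0.009180 m/d
Average linear velocity = 0.009180 / 0.15 = 0.06120 m/d
t = L / v = 1570 / 0.06120 = 25650 d
   = 25650 / 365 = 70.3 yr

70.3 years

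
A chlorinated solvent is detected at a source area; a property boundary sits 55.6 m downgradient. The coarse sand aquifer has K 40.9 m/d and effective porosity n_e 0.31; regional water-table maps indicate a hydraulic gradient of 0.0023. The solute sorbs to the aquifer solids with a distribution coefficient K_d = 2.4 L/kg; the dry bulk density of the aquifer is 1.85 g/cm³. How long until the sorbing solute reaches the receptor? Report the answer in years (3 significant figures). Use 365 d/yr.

7.69 years

Specific discharge q = 40.9 × 0.0023 = 0.09407 m/d
v_s = q/n_e = 0.09407/0.31 = 0.3035 m/d
Retardation R = 1 + ρ_b·K_d/n = 1 + 1.85×2.4/0.31 = 15.32
Contaminant velocity v_c = v/R = 0.3035/15.32 = 0.01980 m/d
t = L/v_c = 55.6/0.01980 = 2807 d
   = 2807/365 = 7.69 yr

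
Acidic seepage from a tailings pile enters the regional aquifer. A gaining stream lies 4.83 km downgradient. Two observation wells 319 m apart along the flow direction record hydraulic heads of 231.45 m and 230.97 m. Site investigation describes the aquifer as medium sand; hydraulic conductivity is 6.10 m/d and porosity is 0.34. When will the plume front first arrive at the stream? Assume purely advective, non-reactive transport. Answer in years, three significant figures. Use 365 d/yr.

Hydraulic gradient i = (231.45 − 230.97) / 319 = 0.48 / 319 = 0.001505
Darcy flux q = K·i = 6.10 × 0.001505 = 0.009179 m/d
Average linear velocity = 0.009179 / 0.34 = 0.02700 m/d
L = 4.83 km = 4830 m
t = L / v = 4830 / 0.02700 = 178900 d
   = 178900 / 365 = 490 yr

490 years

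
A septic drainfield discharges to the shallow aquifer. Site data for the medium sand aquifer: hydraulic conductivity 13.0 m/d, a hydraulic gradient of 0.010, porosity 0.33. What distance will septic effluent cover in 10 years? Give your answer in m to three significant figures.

Specific discharge q = 13.0 × 0.010 = 0.1300 m/d
Average linear velocity = 0.1300 / 0.33 = 0.3939 m/d
T = 10 yr × 365 = 3650 d
L = v × T = 0.3939 × 3650 = 1438 m

1440 m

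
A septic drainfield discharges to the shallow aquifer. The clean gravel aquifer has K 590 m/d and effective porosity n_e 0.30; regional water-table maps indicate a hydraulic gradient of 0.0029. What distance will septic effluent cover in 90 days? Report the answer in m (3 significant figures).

Darcy flux q = K·i = 590 × 0.0029 = 1.711 m/d
Average linear velocity = 1.711 / 0.30 = 5.703 m/d
L = v × T = 5.703 × 90 = 513.3 m

513 m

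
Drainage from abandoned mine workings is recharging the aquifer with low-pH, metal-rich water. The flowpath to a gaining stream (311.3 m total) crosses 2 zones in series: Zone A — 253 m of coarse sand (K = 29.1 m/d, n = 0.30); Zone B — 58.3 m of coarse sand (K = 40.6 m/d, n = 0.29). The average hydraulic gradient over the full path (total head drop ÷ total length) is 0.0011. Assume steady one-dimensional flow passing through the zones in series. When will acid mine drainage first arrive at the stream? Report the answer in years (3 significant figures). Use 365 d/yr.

For zones in series the flux q is common to all zones; the equivalent conductivity is the harmonic (thickness-weighted) mean, K_eq = L_total / Σ(L_j/K_j).
Σ(L/K) = 253/29.1 + 58.3/40.6 = 8.694 + 1.436 = 10.13 d
K_eq = L_total / Σ(L/K) = 311.3 / 10.13 = 30.73 m/d
q = K_eq · i = 30.73 × 0.0011 = 0.03380 m/d (same in every zone)
Zone A: v = q/n = 0.03380/0.30 = 0.1127 m/d → t_A = 253/0.1127 = 2245 d
Zone B: v = q/n = 0.03380/0.29 = 0.1166 m/d → t_B = 58.3/0.1166 = 500.2 d
Total t = 2245 + 500.2 = 2746 d
   = 2746 / 365 = 7.52 yr

7.52 years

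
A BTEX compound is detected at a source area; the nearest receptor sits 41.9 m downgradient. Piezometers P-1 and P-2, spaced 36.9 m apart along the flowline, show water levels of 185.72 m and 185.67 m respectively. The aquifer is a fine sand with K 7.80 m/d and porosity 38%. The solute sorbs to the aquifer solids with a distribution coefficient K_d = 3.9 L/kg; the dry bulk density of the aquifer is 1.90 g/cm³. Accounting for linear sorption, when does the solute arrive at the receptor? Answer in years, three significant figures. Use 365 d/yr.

84.6 years

Hydraulic gradient i = (185.72 − 185.67) / 36.9 = 0.05 / 36.9 = 0.001355
q = Ki = 7.80 × 0.001355 = 0.01057 m/d
v = Ki/n = 7.80·0.001355/0.38 = 0.02781 m/d
Retardation R = 1 + ρ_b·K_d/n = 1 + 1.90×3.9/0.38 = 20.50
Contaminant velocity v_c = v/R = 0.02781/20.50 = 0.001357 m/d
t = L/v_c = 41.9/0.001357 = 30880 d
   = 30880/365 = 84.6 yr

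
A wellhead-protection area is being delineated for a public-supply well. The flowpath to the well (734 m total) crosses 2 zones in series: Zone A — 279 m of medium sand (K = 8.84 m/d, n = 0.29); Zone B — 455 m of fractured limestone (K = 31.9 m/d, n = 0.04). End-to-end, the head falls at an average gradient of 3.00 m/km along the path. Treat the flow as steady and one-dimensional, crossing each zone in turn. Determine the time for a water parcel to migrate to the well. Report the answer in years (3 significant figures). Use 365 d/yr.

5.65 years

Continuity: the same q passes through each zone, so ΔH = q·Σ(L_j/K_j) — the zones act as resistances in series.
Σ(L/K) = 279/8.84 + 455/31.9 = 31.56 + 14.26 = 45.82 d
K_eq = L_total / Σ(L/K) = 734 / 45.82 = 16.02 m/d
q = K_eq · i = 16.02 × 0.0030 = 0.04805 m/d (same in every zone)
Zone A: v = q/n = 0.04805/0.29 = 0.1657 m/d → t_A = 279/0.1657 = 1684 d
Zone B: v = q/n = 0.04805/0.04 = 1.201 m/d → t_B = 455/1.201 = 378.7 d
Total t = 1684 + 378.7 = 2063 d
   = 2063 / 365 = 5.65 yr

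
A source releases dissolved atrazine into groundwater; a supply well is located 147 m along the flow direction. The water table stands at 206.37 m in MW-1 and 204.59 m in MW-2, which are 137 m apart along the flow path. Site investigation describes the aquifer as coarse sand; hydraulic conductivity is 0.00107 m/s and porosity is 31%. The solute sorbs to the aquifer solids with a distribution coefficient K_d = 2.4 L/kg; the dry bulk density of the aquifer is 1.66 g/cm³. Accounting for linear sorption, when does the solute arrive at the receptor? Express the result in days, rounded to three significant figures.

Hydraulic gradient i = (206.37 − 204.59) / 137 = 1.78 / 137 = 0.01299
K = 0.00107 m/s × 86400 s/d = 92.45 m/d
Specific discharge q = 92.45 × 0.01299 = 1.201 m/d
v_s = q/n_e = 1.201/0.31 = 3.875 m/d
Retardation R = 1 + ρ_b·K_d/n = 1 + 1.66×2.4/0.31 = 13.85
Contaminant velocity v_c = v/R = 3.875/13.85 = 0.2797 m/d
t = L/v_c = 147/0.2797 = 525.5 d

526 days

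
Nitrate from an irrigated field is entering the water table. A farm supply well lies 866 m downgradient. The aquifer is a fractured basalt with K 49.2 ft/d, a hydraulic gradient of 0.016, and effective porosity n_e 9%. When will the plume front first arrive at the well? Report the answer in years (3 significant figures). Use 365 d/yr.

0.890 years

K = 49.2 ft/d × 0.3048 = 15.00 m/d
Darcy flux q = K·i = 15.00 × 0.016 = 0.2399 m/d
v = Ki/n = 15.00·0.016/0.09 = 2.666 m/d
t = L / v = 866 / 2.666 = 324.8 d
   = 324.8 / 365 = 0.890 yr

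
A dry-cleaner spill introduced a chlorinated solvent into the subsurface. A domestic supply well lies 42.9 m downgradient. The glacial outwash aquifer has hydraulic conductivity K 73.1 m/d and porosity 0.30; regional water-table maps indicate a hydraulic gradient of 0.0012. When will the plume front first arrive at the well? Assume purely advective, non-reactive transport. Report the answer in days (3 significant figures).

Darcy flux q = K·i = 73.1 × 0.0012 = 0.08772 m/d
Seepage velocity v = q / n = 0.08772 / 0.30 = 0.2924 m/d
t = L / v = 42.9 / 0.2924 = 146.7 d

147 days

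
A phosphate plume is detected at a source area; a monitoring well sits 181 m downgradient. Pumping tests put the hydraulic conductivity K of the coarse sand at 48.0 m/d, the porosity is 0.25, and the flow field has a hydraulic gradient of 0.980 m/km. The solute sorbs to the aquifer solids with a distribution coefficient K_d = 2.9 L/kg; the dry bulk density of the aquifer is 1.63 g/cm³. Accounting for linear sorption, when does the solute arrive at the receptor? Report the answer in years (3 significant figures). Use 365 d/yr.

q = Ki = 48.0 × 9.8e-4 = 0.04704 m/d
Seepage velocity v = q / n = 0.04704 / 0.25 = 0.1882 m/d
Retardation R = 1 + ρ_b·K_d/n = 1 + 1.63×2.9/0.25 = 19.91
Contaminant velocity v_c = v/R = 0.1882/19.91 = 0.009451 m/d
t = L/v_c = 181/0.009451 = 19150 d
   = 19150/365 = 52.5 yr

52.5 years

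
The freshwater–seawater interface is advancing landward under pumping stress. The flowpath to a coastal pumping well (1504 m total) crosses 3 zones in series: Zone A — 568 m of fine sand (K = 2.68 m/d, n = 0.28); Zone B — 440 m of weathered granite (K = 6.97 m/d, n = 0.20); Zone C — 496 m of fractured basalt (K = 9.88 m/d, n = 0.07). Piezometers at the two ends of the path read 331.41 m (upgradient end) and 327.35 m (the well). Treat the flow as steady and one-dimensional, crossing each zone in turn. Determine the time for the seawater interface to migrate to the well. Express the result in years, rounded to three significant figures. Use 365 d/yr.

61.8 years

Total head drop ΔH = 331.41 − 327.35 = 4.06 m
Steady 1-D flow in series ⇒ the Darcy flux q is identical in every zone and the zone head losses add (resistances L/K in series).
Σ(L/K) = 568/2.68 + 440/6.97 + 496/9.88 = 211.9 + 63.13 + 50.20 = 325.3 d
q = ΔH / Σ(L/K) = 4.06 / 325.3 = 0.01248 m/d (same in every zone)
Zone A: v = q/n = 0.01248/0.28 = 0.04458 m/d → t_A = 568/0.04458 = 12740 d
Zone B: v = q/n = 0.01248/0.20 = 0.06241 m/d → t_B = 440/0.06241 = 7050 d
Zone C: v = q/n = 0.01248/0.07 = 0.1783 m/d → t_C = 496/0.1783 = 2782 d
Total t = 12740 + 7050 + 2782 = 22570 d
   = 22570 / 365 = 61.8 yr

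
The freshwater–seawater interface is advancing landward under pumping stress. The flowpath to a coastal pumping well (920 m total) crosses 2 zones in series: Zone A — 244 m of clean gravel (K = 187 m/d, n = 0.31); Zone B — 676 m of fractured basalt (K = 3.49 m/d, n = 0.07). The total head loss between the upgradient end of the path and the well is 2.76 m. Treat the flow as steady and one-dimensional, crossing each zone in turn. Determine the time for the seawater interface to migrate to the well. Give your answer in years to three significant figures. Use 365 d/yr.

Steady 1-D flow in series ⇒ the Darcy flux q is identical in every zone and the zone head losses add (resistances L/K in series).
Σ(L/K) = 244/187 + 676/3.49 = 1.305 + 193.7 = 195.0 d
q = ΔH / Σ(L/K) = 2.76 / 195.0 = 0.01415 m/d (same in every zone)
Zone A: v = q/n = 0.01415/0.31 = 0.04566 m/d → t_A = 244/0.04566 = 5344 d
Zone B: v = q/n = 0.01415/0.07 = 0.2022 m/d → t_B = 676/0.2022 = 3343 d
Total t = 5344 + 3343 = 8687 d
   = 8687 / 365 = 23.8 yr

23.8 years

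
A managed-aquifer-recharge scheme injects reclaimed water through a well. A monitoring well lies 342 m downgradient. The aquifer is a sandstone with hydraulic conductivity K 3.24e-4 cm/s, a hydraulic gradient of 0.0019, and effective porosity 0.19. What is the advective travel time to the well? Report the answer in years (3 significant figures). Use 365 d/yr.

335 years

K = 3.24e-4 cm/s × 864 = 0.2799 m/d
Specific discharge q = 0.2799 × 0.0019 = 5.319e-4 m/d
v_s = q/n_e = 5.319e-4/0.19 = 0.002799 m/d
t = L / v = 342 / 0.002799 = 122200 d
   = 122200 / 365 = 335 yr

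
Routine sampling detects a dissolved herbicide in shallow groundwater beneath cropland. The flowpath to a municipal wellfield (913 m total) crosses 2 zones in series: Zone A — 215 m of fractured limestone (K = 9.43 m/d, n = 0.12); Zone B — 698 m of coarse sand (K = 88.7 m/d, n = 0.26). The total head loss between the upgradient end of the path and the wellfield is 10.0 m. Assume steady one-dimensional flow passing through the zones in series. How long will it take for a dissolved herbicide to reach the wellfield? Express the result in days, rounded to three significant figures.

636 days

Steady 1-D flow in series ⇒ the Darcy flux q is identical in every zone and the zone head losses add (resistances L/K in series).
Σ(L/K) = 215/9.43 + 698/88.7 = 22.80 + 7.869 = 30.67 d
q = ΔH / Σ(L/K) = 10.0 / 30.67 = 0.3261 m/d (same in every zone)
Zone A: v = q/n = 0.3261/0.12 = 2.717 m/d → t_A = 215/2.717 = 79.13 d
Zone B: v = q/n = 0.3261/0.26 = 1.254 m/d → t_B = 698/1.254 = 556.6 d
Total t = 79.13 + 556.6 = 635.7 d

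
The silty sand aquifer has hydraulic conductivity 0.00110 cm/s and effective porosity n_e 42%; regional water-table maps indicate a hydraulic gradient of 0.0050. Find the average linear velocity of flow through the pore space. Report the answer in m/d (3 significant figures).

0.0113 m/d

K = 0.00110 cm/s × 864 = 0.9504 m/d
Specific discharge q = 0.9504 × 0.0050 = 0.004752 m/d
v = Ki/n = 0.9504·0.0050/0.42 = 0.01131 m/d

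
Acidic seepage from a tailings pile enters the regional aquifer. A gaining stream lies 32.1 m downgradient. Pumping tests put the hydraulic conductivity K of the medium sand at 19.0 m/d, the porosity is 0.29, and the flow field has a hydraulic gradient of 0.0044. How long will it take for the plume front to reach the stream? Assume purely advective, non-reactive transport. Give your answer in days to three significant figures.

111 days

Darcy flux q = K·i = 19.0 × 0.0044 = 0.08360 m/d
v_s = q/n_e = 0.08360/0.29 = 0.2883 m/d
t = L / v = 32.1 / 0.2883 = 111.4 d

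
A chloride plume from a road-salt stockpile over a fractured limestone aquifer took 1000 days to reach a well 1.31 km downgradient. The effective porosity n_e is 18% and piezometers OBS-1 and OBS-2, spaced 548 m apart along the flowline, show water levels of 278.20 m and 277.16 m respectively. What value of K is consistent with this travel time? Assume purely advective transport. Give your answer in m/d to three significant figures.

124 m/d

Hydraulic gradient i = (278.20 − 277.16) / 548 = 1.04 / 548 = 0.001898
L = 1.31 km = 1310 m
v = L / t = 1310 / 1000 = 1.310 m/d
K = v · n / i = 1.310 × 0.18 / 0.001898 = 124 m/d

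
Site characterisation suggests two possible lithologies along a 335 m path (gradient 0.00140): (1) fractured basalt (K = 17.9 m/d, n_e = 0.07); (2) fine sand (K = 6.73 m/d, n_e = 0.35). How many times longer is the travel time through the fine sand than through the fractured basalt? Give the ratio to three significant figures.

Unit 1 (fractured basalt): v = 17.9×0.0014/0.07 = 0.3580 m/d, t = 335/0.3580 = 935.8 d
Unit 2 (fine sand): v = 6.73×0.0014/0.35 = 0.02692 m/d, t = 335/0.02692 = 12440 d
t(fine sand) / t(fractured basalt) = 12440/935.8 = 13.3

13.3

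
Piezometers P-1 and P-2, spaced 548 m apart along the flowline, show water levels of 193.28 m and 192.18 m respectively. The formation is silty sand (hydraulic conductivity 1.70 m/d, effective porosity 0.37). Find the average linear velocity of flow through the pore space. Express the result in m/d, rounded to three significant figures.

0.00922 m/d

Hydraulic gradient i = (193.28 − 192.18) / 548 = 1.10 / 548 = 0.002007
q = Ki = 1.70 × 0.002007 = 0.003412 m/d
Seepage velocity v = q / n = 0.003412 / 0.37 = 0.009223 m/d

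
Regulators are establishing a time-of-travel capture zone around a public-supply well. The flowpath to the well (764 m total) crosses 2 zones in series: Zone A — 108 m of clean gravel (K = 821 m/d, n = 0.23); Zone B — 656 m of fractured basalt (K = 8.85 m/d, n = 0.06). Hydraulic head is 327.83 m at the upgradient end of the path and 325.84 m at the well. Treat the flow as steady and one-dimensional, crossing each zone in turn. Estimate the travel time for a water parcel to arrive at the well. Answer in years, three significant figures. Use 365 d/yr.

6.56 years

Total head drop ΔH = 327.83 − 325.84 = 1.99 m
Steady 1-D flow in series ⇒ the Darcy flux q is identical in every zone and the zone head losses add (resistances L/K in series).
Σ(L/K) = 108/821 + 656/8.85 = 0.1315 + 74.12 = 74.26 d
q = ΔH / Σ(L/K) = 1.99 / 74.26 = 0.02680 m/d (same in every zone)
Zone A: v = q/n = 0.02680/0.23 = 0.1165 m/d → t_A = 108/0.1165 = 926.9 d
Zone B: v = q/n = 0.02680/0.06 = 0.4467 m/d → t_B = 656/0.4467 = 1469 d
Total t = 926.9 + 1469 = 2396 d
   = 2396 / 365 = 6.56 yr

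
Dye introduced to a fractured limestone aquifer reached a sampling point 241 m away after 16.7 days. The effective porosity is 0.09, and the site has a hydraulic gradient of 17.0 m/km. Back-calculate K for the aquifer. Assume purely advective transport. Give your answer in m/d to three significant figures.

76.4 m/d

v = L / t = 241 / 16.7 = 14.43 m/d
K = v · n / i = 14.43 × 0.09 / 0.017 = 76.4 m/d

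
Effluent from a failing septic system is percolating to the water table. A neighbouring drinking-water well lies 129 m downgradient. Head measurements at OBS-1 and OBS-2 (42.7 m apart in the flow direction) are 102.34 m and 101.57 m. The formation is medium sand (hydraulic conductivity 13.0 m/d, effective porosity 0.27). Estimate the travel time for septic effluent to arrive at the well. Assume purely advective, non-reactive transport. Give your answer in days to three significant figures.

Hydraulic gradient i = (102.34 − 101.57) / 42.7 = 0.77 / 42.7 = 0.01803
Darcy flux q = K·i = 13.0 × 0.01803 = 0.2344 m/d
Average linear velocity = 0.2344 / 0.27 = 0.8682 m/d
t = L / v = 129 / 0.8682 = 148.6 d

149 days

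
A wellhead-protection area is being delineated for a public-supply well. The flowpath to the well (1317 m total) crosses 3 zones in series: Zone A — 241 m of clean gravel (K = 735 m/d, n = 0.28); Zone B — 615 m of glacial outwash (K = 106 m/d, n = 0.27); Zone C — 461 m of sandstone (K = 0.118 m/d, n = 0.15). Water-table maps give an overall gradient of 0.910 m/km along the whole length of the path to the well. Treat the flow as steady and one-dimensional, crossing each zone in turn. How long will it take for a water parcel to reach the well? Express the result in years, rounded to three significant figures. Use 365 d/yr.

2710 years

For zones in series the flux q is common to all zones; the equivalent conductivity is the harmonic (thickness-weighted) mean, K_eq = L_total / Σ(L_j/K_j).
Σ(L/K) = 241/735 + 615/106 + 461/0.118 = 0.3279 + 5.802 + 3907 = 3913 d
K_eq = L_total / Σ(L/K) = 1317 / 3913 = 0.3366 m/d
q = K_eq · i = 0.3366 × 9.1e-4 = 3.063e-4 m/d (same in every zone)
Zone A: v = q/n = 3.063e-4/0.28 = 0.001094 m/d → t_A = 241/0.001094 = 220300 d
Zone B: v = q/n = 3.063e-4/0.27 = 0.001134 m/d → t_B = 615/0.001134 = 542100 d
Zone C: v = q/n = 3.063e-4/0.15 = 0.002042 m/d → t_C = 461/0.002042 = 225800 d
Total t = 220300 + 542100 + 225800 = 988200 d
   = 988200 / 365 = 2710 yr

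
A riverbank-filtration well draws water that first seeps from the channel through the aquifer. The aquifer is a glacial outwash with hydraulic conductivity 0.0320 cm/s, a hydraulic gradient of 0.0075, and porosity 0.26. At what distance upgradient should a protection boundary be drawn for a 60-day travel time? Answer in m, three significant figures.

K = 0.0320 cm/s × 864 = 27.65 m/d
q = Ki = 27.65 × 0.0075 = 0.2074 m/d
Seepage velocity v = q / n = 0.2074 / 0.26 = 0.7975 m/d
L = v × T = 0.7975 × 60 = 47.85 m

47.9 m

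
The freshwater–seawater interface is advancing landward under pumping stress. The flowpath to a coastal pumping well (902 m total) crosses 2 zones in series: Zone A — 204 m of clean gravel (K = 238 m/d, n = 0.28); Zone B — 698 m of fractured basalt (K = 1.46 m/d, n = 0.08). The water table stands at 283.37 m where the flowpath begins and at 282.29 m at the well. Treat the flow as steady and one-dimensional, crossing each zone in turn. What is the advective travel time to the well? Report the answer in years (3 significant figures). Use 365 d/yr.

Total head drop ΔH = 283.37 − 282.29 = 1.08 m
Steady 1-D flow in series ⇒ the Darcy flux q is identical in every zone and the zone head losses add (resistances L/K in series).
Σ(L/K) = 204/238 + 698/1.46 = 0.8571 + 478.1 = 478.9 d
q = ΔH / Σ(L/K) = 1.08 / 478.9 = 0.002255 m/d (same in every zone)
Zone A: v = q/n = 0.002255/0.28 = 0.008054 m/d → t_A = 204/0.008054 = 25330 d
Zone B: v = q/n = 0.002255/0.08 = 0.02819 m/d → t_B = 698/0.02819 = 24760 d
Total t = 25330 + 24760 = 50090 d
   = 50090 / 365 = 137 yr

137 years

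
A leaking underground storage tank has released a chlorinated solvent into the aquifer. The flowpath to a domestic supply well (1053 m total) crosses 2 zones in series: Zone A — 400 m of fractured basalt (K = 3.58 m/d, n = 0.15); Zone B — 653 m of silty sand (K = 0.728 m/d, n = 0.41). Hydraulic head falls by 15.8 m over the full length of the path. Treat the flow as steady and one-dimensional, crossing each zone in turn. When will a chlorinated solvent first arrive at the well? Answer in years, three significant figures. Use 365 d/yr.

57.3 years

Steady 1-D flow in series ⇒ the Darcy flux q is identical in every zone and the zone head losses add (resistances L/K in series).
Σ(L/K) = 400/3.58 + 653/0.728 = 111.7 + 897.0 = 1009 d
q = ΔH / Σ(L/K) = 15.8 / 1009 = 0.01566 m/d (same in every zone)
Zone A: v = q/n = 0.01566/0.15 = 0.1044 m/d → t_A = 400/0.1044 = 3831 d
Zone B: v = q/n = 0.01566/0.41 = 0.03820 m/d → t_B = 653/0.03820 = 17090 d
Total t = 3831 + 17090 = 20920 d
   = 20920 / 365 = 57.3 yr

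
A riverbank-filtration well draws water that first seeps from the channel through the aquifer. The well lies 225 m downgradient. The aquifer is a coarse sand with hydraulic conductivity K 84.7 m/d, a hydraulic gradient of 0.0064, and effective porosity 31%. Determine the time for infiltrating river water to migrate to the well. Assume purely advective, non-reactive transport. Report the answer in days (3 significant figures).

129 days

q = Ki = 84.7 × 0.0064 = 0.5421 m/d
Average linear velocity = 0.5421 / 0.31 = 1.749 m/d
t = L / v = 225 / 1.749 = 128.7 d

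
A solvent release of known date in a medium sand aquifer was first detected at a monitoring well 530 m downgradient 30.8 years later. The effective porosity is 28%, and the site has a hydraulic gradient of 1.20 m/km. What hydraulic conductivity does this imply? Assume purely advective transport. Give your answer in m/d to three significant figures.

11.0 m/d

t = 30.8 years = 11240 d
v = L / t = 530 / 11240 = 0.04714 m/d
K = v · n / i = 0.04714 × 0.28 / 0.0012 = 11.0 m/d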